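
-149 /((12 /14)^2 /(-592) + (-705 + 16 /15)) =16208220 /76574003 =0.21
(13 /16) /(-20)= -13 /320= -0.04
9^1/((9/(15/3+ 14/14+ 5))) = 11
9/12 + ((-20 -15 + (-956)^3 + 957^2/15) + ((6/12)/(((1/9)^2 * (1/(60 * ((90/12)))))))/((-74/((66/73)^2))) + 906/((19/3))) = -873661851.91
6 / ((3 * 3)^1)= 2 / 3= 0.67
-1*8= -8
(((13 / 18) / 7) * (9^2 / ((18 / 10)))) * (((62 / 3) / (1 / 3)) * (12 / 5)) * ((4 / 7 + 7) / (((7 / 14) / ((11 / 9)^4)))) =2501736952 / 107163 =23345.16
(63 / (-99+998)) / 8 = 63 / 7192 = 0.01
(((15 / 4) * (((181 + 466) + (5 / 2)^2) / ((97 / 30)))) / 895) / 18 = 13065 / 277808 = 0.05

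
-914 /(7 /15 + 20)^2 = -205650 /94249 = -2.18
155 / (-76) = -155 / 76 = -2.04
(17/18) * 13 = 221/18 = 12.28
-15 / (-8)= 15 / 8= 1.88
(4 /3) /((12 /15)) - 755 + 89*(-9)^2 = 19367 /3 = 6455.67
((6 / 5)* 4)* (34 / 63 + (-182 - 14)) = -98512 / 105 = -938.21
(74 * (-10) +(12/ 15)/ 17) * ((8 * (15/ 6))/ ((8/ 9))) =-283032/ 17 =-16648.94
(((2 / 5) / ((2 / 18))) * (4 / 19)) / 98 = 36 / 4655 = 0.01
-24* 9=-216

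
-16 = -16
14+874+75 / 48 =889.56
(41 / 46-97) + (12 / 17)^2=-1271045 / 13294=-95.61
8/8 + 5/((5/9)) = 10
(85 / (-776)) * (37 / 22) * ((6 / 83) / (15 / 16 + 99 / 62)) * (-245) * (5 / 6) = 119431375 / 111321177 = 1.07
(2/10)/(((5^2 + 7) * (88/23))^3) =12167/111652372480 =0.00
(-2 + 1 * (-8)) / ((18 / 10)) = -50 / 9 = -5.56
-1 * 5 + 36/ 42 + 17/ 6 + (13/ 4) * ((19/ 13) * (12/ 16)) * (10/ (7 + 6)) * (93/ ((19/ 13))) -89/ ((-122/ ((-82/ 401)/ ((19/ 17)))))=13502446381/ 78079512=172.93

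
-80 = -80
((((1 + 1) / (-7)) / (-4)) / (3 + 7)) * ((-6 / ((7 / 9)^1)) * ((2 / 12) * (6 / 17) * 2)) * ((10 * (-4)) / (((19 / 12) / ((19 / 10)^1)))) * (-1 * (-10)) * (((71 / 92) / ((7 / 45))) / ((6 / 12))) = 4140720 / 134113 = 30.87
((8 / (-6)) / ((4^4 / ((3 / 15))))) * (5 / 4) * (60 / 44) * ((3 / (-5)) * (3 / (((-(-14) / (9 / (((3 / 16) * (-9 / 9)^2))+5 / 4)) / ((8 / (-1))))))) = -1773 / 19712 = -0.09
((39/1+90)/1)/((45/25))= 215/3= 71.67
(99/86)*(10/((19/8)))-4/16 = 15023/3268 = 4.60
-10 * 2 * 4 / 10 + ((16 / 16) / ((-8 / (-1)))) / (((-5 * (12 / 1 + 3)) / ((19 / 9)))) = -43219 / 5400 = -8.00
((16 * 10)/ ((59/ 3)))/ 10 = 0.81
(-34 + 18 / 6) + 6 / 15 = -153 / 5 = -30.60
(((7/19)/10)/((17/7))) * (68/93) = 98/8835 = 0.01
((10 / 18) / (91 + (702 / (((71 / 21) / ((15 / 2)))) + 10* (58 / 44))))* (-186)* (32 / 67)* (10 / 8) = -9684400 / 260813781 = -0.04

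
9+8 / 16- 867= -1715 / 2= -857.50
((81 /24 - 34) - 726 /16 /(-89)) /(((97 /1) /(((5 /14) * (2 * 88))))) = -19.51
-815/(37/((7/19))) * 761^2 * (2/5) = -1321554122/703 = -1879877.84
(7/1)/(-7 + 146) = 7/139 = 0.05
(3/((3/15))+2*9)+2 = 35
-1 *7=-7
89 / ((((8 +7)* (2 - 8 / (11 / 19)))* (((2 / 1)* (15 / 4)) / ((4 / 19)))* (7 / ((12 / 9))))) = -15664 / 5835375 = -0.00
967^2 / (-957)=-935089 / 957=-977.10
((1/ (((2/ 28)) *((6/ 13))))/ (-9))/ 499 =-91/ 13473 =-0.01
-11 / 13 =-0.85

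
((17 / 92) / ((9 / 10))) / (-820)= -17 / 67896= -0.00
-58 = -58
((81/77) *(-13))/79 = -1053/6083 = -0.17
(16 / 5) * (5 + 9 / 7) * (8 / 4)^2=2816 / 35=80.46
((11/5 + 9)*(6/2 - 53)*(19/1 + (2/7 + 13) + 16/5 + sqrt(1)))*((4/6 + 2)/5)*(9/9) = -163456/15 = -10897.07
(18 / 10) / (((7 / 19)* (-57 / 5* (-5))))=3 / 35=0.09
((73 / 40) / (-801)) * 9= -73 / 3560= -0.02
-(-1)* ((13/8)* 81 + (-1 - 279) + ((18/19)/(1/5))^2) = -363707/2888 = -125.94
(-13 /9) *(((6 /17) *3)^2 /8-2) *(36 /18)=13975 /2601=5.37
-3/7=-0.43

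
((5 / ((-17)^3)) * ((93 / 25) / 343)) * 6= -558 / 8425795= -0.00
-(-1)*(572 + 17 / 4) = 2305 / 4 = 576.25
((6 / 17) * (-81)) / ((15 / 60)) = -1944 / 17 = -114.35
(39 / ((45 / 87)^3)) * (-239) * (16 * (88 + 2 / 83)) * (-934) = 8273357170142272 / 93375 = 88603557377.70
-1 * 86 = -86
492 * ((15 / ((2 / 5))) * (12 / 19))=221400 / 19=11652.63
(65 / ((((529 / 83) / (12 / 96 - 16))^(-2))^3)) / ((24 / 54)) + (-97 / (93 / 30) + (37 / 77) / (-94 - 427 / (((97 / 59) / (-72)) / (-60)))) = -10933731261522975214342409424238931679 / 356404612374710062818156791739260426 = -30.68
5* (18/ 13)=90/ 13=6.92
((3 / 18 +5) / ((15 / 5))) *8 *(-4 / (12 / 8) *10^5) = -99200000 / 27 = -3674074.07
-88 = -88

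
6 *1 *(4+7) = 66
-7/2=-3.50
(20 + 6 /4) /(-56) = -43 /112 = -0.38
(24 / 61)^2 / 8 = 72 / 3721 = 0.02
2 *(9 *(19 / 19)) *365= 6570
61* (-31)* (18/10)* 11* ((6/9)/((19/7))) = -873642/95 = -9196.23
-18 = -18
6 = 6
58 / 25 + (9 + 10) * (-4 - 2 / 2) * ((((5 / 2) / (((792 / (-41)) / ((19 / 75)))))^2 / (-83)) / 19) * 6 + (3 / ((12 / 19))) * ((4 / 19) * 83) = 666304181981 / 7809436800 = 85.32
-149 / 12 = -12.42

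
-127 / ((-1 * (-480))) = -127 / 480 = -0.26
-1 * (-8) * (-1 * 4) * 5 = -160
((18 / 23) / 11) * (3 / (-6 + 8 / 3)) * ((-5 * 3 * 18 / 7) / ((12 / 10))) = 3645 / 1771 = 2.06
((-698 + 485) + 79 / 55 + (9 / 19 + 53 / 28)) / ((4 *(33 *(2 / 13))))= -26524797 / 2574880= -10.30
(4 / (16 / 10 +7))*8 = 160 / 43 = 3.72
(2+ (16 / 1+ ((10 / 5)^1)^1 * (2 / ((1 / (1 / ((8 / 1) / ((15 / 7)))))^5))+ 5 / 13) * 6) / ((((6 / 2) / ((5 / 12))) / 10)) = 2244972377825 / 16108904448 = 139.36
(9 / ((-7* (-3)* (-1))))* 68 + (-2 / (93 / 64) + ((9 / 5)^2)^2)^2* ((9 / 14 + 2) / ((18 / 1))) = -14411732582627 / 851385937500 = -16.93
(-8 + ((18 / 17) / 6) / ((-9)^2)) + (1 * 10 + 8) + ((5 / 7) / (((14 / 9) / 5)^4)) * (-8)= -9256612501 / 15428826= -599.96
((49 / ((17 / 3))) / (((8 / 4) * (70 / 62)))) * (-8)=-2604 / 85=-30.64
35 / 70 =1 / 2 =0.50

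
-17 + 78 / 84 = -225 / 14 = -16.07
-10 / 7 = -1.43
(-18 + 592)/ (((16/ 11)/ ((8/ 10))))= 3157/ 10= 315.70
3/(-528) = -1/176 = -0.01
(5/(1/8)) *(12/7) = 480/7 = 68.57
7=7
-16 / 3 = -5.33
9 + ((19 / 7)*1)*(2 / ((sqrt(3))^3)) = 38*sqrt(3) / 63 + 9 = 10.04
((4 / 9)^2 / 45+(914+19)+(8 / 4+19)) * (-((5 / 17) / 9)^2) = -17386730 / 17065161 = -1.02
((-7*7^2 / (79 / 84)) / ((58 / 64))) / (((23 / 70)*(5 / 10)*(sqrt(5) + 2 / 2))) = 32269440 / 52693 - 32269440*sqrt(5) / 52693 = -756.97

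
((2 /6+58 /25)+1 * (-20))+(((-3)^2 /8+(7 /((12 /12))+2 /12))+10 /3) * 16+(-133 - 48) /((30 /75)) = -42577 /150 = -283.85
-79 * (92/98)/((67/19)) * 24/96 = -34523/6566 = -5.26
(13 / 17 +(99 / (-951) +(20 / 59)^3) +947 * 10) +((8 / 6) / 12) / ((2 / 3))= 62893414184291 / 6640724586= 9470.87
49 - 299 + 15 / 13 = -3235 / 13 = -248.85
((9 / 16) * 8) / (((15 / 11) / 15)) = 99 / 2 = 49.50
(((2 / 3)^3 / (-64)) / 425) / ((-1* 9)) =1 / 826200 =0.00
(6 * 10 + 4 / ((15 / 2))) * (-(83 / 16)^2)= -1563803 / 960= -1628.96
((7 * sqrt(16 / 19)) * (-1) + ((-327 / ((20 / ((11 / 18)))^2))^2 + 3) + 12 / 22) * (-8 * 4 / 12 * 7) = -522877648517 / 7698240000 + 1568 * sqrt(19) / 57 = 51.99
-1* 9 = -9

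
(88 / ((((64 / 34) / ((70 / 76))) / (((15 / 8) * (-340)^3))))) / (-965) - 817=12055348436 / 3667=3287523.43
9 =9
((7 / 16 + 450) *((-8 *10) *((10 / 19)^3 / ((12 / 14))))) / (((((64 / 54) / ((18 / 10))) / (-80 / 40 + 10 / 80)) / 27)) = 206872430625 / 438976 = 471261.37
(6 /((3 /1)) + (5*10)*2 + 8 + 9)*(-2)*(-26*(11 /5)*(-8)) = -544544 /5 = -108908.80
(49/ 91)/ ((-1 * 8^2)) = -0.01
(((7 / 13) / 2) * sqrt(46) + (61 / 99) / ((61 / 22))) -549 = -4939 / 9 + 7 * sqrt(46) / 26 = -546.95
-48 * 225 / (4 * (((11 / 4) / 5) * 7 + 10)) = -54000 / 277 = -194.95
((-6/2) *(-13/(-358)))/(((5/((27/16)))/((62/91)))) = -2511/100240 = -0.03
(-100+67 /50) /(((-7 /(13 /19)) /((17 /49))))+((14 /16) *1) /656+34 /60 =10038972401 /2565091200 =3.91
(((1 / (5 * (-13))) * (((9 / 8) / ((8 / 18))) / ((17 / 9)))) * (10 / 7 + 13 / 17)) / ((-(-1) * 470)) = -190269 / 1977684800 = -0.00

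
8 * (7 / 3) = 56 / 3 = 18.67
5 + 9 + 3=17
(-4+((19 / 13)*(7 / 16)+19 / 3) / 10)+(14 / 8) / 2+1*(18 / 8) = -1109 / 6240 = -0.18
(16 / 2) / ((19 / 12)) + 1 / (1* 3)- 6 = -0.61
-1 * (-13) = 13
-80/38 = -40/19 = -2.11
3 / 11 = 0.27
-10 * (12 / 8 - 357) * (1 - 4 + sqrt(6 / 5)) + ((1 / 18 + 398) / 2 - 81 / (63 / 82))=-2663993 / 252 + 711 * sqrt(30)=-6677.09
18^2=324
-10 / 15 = -2 / 3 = -0.67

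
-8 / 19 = -0.42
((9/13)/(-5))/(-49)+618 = 1968339/3185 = 618.00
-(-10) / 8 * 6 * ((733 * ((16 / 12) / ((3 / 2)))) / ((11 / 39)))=190580 / 11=17325.45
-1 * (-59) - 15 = 44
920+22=942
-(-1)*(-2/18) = -1/9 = -0.11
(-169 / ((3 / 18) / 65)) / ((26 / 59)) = -149565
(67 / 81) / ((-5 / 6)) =-134 / 135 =-0.99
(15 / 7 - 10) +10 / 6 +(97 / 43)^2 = -42781 / 38829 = -1.10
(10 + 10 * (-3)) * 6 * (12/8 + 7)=-1020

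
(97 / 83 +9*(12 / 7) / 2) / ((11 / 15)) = 77415 / 6391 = 12.11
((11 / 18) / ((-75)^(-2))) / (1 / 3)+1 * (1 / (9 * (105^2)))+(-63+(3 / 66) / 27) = 11187074861 / 1091475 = 10249.50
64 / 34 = 32 / 17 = 1.88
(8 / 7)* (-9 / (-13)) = 0.79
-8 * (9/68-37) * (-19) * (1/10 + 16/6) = -3953539/255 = -15504.07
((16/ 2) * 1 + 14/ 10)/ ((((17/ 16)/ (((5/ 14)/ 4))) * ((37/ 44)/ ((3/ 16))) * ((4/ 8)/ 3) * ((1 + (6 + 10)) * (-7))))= -4653/ 523957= -0.01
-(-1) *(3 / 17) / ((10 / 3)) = 9 / 170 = 0.05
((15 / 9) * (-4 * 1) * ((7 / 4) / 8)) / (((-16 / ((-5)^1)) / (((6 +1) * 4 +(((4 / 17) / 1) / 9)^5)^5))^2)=-2171850648846793490152112875356177764793635934384757658698851444835787780232184202922454683645100040054329556831545903552000 / 51486431911682675622006049712337503884022726642454232961756888718160841052959906882996181785938843568480865747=-42182970701335.07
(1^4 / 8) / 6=1 / 48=0.02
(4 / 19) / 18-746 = -745.99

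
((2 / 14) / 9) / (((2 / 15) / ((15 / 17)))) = 25 / 238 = 0.11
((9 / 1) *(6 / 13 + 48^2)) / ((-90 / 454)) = -6800466 / 65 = -104622.55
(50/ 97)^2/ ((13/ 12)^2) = 360000/ 1590121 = 0.23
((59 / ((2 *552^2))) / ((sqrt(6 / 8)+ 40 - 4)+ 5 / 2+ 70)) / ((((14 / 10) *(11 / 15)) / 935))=3886625 / 4782430848 - 125375 *sqrt(3) / 33477015936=0.00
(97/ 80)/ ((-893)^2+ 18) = 97/ 63797360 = 0.00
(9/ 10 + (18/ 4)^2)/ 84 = 141/ 560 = 0.25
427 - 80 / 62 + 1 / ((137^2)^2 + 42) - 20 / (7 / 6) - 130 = 21294695836164 / 76443762451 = 278.57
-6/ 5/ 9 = -2/ 15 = -0.13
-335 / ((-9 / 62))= 20770 / 9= 2307.78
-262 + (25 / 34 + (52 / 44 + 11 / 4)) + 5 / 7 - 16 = -1427431 / 5236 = -272.62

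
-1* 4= -4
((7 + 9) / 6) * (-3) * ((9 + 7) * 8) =-1024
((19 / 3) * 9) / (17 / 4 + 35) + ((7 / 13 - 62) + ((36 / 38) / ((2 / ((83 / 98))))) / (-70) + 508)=119174724033 / 266023940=447.98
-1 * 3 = -3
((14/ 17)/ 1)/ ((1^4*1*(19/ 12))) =168/ 323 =0.52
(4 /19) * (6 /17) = 24 /323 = 0.07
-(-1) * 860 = 860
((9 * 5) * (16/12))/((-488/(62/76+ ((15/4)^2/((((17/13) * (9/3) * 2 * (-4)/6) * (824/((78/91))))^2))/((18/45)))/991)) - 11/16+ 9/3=-276969879952537727/2852802769567744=-97.09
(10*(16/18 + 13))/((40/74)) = 4625/18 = 256.94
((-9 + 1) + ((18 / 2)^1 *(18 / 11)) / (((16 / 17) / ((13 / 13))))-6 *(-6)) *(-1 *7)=-26887 / 88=-305.53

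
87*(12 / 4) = 261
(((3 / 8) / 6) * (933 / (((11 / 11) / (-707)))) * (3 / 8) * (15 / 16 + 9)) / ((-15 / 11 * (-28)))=-164813517 / 40960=-4023.77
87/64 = 1.36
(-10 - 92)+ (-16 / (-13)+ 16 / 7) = -8962 / 91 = -98.48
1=1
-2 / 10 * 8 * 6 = -48 / 5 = -9.60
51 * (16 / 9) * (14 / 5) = 3808 / 15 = 253.87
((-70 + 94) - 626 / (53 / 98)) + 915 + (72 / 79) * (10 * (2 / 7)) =-6327973 / 29309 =-215.91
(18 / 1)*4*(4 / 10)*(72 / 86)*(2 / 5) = 10368 / 1075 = 9.64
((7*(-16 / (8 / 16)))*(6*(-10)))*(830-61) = 10335360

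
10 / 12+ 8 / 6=13 / 6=2.17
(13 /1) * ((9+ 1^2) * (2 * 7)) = 1820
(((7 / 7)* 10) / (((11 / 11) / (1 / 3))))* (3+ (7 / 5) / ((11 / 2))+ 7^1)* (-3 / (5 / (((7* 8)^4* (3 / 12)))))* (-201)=557438902272 / 55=10135252768.58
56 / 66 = 28 / 33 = 0.85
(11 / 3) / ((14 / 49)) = 77 / 6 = 12.83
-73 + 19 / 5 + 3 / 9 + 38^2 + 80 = 21827 / 15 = 1455.13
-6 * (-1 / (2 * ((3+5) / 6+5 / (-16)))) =144 / 49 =2.94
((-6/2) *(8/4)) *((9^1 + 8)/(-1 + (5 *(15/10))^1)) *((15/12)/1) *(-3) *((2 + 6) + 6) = 10710/13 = 823.85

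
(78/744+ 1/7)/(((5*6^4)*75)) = 43/84369600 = 0.00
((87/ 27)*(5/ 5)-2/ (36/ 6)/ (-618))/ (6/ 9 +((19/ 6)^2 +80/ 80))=11950/ 43363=0.28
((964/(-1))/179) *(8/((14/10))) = -38560/1253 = -30.77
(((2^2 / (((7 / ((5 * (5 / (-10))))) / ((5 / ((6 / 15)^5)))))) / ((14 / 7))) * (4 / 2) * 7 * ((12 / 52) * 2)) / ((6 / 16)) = -78125 / 13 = -6009.62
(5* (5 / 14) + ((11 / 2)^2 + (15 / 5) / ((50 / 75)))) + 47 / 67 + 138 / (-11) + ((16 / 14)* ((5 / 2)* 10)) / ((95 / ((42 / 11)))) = 10131481 / 392084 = 25.84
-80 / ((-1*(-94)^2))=20 / 2209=0.01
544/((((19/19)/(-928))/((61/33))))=-30794752/33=-933174.30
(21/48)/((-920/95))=-133/2944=-0.05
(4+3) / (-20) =-7 / 20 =-0.35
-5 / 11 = -0.45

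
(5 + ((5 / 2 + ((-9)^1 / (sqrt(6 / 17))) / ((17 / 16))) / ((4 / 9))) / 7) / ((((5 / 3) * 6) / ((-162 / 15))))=-351 / 56 + 1458 * sqrt(102) / 2975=-1.32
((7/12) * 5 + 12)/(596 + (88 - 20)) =179/7968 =0.02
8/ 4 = 2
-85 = -85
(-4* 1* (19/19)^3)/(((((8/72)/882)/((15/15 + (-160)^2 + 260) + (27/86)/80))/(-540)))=19066838213241/43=443414842168.40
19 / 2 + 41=101 / 2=50.50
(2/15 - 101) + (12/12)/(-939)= -157858/1565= -100.87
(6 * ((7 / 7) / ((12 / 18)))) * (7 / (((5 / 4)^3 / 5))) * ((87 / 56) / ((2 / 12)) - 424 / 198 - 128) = -5358608 / 275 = -19485.85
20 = 20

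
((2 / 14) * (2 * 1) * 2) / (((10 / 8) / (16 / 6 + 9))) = 16 / 3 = 5.33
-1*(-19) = 19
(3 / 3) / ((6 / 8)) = 4 / 3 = 1.33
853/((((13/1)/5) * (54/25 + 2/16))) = 853000/5941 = 143.58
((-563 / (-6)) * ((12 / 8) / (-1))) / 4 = -563 / 16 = -35.19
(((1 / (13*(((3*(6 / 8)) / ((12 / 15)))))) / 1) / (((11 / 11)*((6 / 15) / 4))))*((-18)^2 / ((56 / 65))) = 720 / 7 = 102.86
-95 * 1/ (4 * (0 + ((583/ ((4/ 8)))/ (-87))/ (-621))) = -5132565/ 4664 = -1100.46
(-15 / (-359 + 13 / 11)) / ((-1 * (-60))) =0.00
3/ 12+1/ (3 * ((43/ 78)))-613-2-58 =-115609/ 172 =-672.15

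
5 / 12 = 0.42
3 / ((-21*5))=-1 / 35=-0.03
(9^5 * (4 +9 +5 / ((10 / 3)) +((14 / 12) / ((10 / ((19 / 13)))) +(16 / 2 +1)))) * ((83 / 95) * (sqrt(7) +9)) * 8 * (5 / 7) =60325600014 * sqrt(7) / 8645 +542930400126 / 8645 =81265116.88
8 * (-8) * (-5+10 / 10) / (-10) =-128 / 5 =-25.60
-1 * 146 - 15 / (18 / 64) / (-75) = -6538 / 45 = -145.29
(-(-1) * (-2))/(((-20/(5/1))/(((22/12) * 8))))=22/3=7.33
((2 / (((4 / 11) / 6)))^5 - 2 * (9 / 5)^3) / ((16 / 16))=39135381.34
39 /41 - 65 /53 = -0.28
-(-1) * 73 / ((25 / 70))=204.40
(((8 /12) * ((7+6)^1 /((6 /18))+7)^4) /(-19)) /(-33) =4760.72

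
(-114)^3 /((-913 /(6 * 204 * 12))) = 21760918272 /913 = 23834521.66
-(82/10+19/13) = -628/65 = -9.66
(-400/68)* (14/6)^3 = -34300/459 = -74.73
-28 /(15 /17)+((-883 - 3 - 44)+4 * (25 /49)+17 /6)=-468861 /490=-956.86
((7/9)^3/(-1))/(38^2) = -343/1052676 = -0.00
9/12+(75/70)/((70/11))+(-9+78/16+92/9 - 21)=-49337/3528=-13.98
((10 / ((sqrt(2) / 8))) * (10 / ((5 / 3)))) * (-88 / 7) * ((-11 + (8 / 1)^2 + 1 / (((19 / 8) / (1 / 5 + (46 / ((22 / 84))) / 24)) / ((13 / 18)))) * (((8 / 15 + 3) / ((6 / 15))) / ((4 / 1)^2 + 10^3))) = -31495144 * sqrt(2) / 21717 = -2050.97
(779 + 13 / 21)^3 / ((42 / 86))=188700766166464 / 194481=970278670.75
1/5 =0.20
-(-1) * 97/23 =97/23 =4.22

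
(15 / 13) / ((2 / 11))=165 / 26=6.35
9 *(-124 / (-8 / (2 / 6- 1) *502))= -93 / 502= -0.19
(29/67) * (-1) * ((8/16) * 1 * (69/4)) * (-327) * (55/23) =1564695/536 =2919.21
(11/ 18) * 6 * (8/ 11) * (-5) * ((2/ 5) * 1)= -16/ 3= -5.33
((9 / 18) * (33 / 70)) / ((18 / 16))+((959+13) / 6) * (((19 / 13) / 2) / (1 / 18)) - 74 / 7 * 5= 2836846 / 1365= 2078.28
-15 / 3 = -5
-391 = -391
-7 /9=-0.78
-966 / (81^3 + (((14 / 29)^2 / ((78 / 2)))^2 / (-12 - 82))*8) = -48842309354202 / 26870399301612863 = -0.00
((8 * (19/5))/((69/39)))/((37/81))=160056/4255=37.62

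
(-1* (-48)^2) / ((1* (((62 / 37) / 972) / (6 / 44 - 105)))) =47790114048 / 341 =140146962.02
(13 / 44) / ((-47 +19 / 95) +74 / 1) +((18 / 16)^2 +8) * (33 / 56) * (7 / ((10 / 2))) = 3664603 / 478720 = 7.66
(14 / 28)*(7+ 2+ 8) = 17 / 2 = 8.50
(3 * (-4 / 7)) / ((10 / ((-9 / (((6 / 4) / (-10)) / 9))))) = -648 / 7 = -92.57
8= 8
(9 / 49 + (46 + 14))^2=8696601 / 2401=3622.07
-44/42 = -22/21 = -1.05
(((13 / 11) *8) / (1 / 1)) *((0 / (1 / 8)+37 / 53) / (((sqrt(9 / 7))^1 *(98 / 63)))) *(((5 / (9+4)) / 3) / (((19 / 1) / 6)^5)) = 5754240 *sqrt(7) / 10104960019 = 0.00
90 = 90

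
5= 5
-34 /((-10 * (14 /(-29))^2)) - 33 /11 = 11357 /980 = 11.59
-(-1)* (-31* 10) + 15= -295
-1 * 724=-724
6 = 6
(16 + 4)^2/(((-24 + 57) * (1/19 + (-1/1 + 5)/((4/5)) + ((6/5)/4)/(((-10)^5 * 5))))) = 38000000000/15839998119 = 2.40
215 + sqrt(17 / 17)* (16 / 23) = 4961 / 23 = 215.70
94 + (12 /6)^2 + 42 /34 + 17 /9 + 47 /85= 77783 /765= 101.68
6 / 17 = 0.35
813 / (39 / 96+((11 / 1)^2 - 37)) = 26016 / 2701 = 9.63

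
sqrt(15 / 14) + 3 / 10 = 3 / 10 + sqrt(210) / 14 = 1.34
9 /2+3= 15 /2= 7.50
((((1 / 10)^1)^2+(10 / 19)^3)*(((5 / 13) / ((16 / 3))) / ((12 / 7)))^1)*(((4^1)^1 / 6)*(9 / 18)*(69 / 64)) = 17204299 / 7304560640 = 0.00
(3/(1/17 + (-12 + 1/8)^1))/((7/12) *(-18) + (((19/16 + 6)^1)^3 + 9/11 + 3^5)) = -18382848/43777908463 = -0.00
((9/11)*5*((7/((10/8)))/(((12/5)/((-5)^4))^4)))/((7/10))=476837158203125/3168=150516779735.83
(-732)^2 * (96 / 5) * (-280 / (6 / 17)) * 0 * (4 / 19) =0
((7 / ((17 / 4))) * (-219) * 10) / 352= -7665 / 748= -10.25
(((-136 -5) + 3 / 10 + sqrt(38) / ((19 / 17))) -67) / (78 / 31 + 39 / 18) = -2883 / 65 + 3162 * sqrt(38) / 16549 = -43.18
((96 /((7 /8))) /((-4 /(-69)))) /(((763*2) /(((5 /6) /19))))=5520 /101479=0.05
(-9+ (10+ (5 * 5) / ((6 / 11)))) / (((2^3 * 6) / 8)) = 281 / 36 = 7.81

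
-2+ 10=8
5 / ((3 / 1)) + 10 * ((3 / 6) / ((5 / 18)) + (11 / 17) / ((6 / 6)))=1333 / 51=26.14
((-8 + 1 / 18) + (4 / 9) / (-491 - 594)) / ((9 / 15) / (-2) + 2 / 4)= -51721 / 1302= -39.72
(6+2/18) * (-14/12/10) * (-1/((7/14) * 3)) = 77/162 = 0.48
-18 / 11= -1.64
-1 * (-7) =7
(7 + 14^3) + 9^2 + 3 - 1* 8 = 2827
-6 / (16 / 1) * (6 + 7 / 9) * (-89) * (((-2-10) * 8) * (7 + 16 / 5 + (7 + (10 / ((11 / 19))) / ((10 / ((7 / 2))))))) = -504798.29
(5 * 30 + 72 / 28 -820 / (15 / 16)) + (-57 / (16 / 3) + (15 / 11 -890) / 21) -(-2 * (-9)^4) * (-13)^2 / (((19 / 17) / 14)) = 1950668807929 / 70224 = 27777808.27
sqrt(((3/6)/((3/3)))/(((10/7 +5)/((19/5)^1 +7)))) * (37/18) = 37 * sqrt(21)/90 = 1.88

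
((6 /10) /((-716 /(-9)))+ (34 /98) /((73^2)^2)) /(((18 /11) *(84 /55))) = 4546082978063 /1506441717512928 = 0.00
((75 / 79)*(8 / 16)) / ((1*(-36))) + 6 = 11351 / 1896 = 5.99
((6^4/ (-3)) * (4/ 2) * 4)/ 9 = -384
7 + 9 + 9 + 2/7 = 177/7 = 25.29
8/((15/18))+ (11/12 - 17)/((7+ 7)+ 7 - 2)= 9979/1140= 8.75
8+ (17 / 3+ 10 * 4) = 161 / 3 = 53.67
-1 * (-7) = 7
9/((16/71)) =639/16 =39.94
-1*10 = -10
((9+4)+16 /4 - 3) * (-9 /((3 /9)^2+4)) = -1134 /37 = -30.65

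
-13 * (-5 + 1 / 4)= 247 / 4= 61.75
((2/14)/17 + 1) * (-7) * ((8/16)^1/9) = -20/51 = -0.39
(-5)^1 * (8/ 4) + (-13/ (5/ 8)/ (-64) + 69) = 2373/ 40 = 59.32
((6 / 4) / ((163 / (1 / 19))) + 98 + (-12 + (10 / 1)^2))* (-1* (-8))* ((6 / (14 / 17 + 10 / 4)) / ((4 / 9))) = 2115231732 / 349961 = 6044.19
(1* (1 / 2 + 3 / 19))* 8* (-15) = -78.95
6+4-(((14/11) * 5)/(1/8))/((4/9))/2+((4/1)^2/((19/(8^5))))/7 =5698008/1463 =3894.74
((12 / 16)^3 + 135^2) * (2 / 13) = 1166427 / 416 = 2803.91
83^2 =6889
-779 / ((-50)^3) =779 / 125000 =0.01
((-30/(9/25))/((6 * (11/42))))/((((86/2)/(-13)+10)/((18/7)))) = -6500/319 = -20.38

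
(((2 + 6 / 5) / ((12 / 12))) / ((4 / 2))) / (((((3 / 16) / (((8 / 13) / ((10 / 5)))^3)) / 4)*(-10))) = -16384 / 164775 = -0.10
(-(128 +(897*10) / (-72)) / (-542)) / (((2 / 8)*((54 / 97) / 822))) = 544849 / 14634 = 37.23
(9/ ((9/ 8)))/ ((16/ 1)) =1/ 2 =0.50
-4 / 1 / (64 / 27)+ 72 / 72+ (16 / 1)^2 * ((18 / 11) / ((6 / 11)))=12277 / 16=767.31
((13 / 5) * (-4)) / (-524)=13 / 655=0.02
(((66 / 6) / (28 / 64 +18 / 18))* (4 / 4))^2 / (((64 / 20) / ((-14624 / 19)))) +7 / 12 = -14083.62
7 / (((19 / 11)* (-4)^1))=-77 / 76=-1.01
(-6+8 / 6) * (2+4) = -28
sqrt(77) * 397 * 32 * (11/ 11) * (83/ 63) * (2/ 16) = 131804 * sqrt(77)/ 63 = 18358.34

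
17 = 17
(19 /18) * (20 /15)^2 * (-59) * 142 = -1273456 /81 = -15721.68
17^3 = 4913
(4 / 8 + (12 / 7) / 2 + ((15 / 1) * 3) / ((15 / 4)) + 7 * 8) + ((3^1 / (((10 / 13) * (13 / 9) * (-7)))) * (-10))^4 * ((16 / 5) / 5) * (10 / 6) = 7333969 / 24010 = 305.45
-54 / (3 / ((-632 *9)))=102384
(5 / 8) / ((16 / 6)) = 15 / 64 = 0.23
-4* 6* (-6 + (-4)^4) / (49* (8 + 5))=-6000 / 637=-9.42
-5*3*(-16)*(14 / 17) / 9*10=11200 / 51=219.61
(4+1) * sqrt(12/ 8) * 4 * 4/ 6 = 20 * sqrt(6)/ 3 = 16.33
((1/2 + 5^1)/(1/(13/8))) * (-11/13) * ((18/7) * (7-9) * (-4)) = -1089/7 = -155.57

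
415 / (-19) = -415 / 19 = -21.84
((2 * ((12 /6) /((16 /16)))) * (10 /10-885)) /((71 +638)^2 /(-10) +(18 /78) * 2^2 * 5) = 459680 /6534253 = 0.07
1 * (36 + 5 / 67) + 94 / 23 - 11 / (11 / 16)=37233 / 1541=24.16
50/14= 25/7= 3.57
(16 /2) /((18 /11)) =44 /9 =4.89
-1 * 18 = -18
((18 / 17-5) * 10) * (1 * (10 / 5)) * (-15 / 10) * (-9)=-18090 / 17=-1064.12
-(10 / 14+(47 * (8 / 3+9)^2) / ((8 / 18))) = -403045 / 28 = -14394.46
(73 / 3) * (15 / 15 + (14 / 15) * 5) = 1241 / 9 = 137.89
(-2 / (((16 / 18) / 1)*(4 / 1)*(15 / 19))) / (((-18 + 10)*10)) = 57 / 6400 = 0.01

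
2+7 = 9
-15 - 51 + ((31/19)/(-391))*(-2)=-65.99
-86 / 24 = -43 / 12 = -3.58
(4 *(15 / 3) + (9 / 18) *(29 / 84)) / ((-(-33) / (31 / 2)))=105059 / 11088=9.48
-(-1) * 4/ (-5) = -4/ 5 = -0.80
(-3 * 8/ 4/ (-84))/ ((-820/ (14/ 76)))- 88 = -5484161/ 62320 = -88.00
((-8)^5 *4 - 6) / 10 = -65539 / 5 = -13107.80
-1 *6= -6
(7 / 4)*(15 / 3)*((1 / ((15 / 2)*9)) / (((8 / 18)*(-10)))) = -7 / 240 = -0.03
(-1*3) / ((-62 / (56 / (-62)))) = -42 / 961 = -0.04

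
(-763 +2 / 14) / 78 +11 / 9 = -7009 / 819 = -8.56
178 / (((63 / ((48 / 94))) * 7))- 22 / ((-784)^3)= 7002162703 / 33973266432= 0.21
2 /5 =0.40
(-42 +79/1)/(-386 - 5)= -37/391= -0.09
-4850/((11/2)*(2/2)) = -9700/11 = -881.82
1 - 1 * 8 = -7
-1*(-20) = 20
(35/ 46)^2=1225/ 2116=0.58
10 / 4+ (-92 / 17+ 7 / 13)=-1049 / 442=-2.37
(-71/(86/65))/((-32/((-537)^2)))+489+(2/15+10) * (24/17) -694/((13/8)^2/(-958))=735865.49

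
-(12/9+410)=-1234/3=-411.33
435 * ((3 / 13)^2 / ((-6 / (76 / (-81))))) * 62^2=21180440 / 1521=13925.34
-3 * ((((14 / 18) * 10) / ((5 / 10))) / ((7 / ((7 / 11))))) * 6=-280 / 11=-25.45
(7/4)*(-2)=-7/2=-3.50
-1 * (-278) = 278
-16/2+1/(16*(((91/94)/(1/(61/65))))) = -27093/3416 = -7.93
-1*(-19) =19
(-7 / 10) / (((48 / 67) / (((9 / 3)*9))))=-4221 / 160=-26.38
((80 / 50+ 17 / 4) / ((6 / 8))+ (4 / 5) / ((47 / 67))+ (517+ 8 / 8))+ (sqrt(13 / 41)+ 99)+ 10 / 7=sqrt(533) / 41+ 1032022 / 1645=627.93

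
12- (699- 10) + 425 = -252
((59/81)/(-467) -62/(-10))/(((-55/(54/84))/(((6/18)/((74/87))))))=-16998959/598717350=-0.03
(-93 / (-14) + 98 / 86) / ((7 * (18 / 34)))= 2.10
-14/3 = -4.67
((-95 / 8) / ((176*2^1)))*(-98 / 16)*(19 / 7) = 12635 / 22528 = 0.56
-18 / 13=-1.38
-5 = -5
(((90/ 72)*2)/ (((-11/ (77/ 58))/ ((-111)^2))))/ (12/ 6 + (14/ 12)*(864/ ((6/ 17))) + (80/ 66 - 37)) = -14230755/ 10803428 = -1.32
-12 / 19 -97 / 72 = -2707 / 1368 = -1.98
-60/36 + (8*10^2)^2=639998.33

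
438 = 438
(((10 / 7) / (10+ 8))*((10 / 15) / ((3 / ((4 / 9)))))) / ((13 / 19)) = 760 / 66339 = 0.01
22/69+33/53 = 3443/3657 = 0.94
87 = 87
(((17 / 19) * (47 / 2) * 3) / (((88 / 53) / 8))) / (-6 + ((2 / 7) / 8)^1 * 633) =592858 / 32395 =18.30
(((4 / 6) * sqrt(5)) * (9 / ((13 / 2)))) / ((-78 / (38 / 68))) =-19 * sqrt(5) / 2873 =-0.01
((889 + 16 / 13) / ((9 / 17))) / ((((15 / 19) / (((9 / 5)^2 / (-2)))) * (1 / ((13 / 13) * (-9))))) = 100928133 / 3250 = 31054.81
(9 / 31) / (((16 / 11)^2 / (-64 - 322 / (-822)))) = -9489909 / 1087232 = -8.73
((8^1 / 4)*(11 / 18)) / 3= 11 / 27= 0.41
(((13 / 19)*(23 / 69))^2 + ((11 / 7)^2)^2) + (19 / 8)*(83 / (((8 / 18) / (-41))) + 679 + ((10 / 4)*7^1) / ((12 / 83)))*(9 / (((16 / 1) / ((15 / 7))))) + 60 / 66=-19621.80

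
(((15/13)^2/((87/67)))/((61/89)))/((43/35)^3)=19174771875/23769492227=0.81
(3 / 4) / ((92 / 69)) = 9 / 16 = 0.56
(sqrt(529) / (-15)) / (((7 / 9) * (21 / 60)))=-276 / 49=-5.63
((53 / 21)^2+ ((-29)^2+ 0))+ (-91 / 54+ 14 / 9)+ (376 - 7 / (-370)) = 1223.26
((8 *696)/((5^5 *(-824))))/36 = -58/965625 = -0.00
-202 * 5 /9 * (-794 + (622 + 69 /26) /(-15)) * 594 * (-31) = -22448712682 /13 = -1726824052.46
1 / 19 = 0.05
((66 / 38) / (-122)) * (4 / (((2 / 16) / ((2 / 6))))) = -176 / 1159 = -0.15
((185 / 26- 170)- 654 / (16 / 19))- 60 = -103949 / 104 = -999.51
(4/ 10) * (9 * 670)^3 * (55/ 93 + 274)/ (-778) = -373276417926600/ 12059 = -30954176791.33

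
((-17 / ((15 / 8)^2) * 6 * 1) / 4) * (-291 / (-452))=-13192 / 2825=-4.67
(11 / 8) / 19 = 11 / 152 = 0.07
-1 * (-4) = 4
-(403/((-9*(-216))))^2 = -162409/3779136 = -0.04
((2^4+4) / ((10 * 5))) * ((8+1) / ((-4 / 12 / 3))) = -32.40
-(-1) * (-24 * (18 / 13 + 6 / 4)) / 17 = -4.07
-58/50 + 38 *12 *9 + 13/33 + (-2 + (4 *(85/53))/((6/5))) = 179560204/43725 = 4106.58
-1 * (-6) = 6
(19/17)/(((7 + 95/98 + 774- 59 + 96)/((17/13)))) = 1862/1043367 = 0.00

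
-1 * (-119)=119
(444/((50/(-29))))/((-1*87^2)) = 0.03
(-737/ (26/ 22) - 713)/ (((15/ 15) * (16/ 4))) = -4344/ 13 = -334.15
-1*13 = -13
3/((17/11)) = 33/17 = 1.94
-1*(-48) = 48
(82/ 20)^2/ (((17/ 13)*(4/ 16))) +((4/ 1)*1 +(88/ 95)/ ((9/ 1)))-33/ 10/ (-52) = 420124127/ 7558200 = 55.59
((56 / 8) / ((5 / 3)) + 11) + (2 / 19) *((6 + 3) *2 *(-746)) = -132836 / 95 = -1398.27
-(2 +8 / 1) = -10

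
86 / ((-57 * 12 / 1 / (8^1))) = -172 / 171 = -1.01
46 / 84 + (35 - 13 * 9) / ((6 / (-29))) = 16669 / 42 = 396.88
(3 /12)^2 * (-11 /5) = -11 /80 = -0.14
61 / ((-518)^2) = 61 / 268324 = 0.00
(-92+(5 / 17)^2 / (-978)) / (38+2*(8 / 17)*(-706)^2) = -26003089 / 132602691372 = -0.00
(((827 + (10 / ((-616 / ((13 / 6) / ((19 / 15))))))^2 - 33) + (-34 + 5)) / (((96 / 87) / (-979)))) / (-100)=54093925596713 / 7969955840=6787.23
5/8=0.62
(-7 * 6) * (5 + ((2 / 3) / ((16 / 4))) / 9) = -1897 / 9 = -210.78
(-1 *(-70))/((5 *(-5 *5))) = -14/25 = -0.56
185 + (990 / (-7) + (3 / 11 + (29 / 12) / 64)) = 2595001 / 59136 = 43.88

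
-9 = -9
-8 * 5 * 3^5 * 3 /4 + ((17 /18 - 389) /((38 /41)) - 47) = -5304893 /684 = -7755.69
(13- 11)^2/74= 0.05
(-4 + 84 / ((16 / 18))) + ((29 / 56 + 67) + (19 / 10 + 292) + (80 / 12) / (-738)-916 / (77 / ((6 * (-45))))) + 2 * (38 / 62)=55340842657 / 15099480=3665.08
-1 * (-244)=244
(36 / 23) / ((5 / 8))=288 / 115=2.50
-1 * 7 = -7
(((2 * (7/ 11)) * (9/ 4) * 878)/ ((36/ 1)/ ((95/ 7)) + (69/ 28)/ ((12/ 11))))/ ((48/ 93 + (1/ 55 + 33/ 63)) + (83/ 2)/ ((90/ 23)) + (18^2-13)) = 459768197952/ 289798469593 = 1.59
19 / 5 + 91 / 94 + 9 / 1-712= -328169 / 470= -698.23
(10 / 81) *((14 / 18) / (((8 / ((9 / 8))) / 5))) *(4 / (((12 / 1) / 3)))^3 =175 / 2592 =0.07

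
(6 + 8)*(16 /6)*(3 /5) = 112 /5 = 22.40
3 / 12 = 1 / 4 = 0.25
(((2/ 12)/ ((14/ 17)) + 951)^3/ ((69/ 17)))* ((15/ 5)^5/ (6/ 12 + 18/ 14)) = 26015179114754751/ 901600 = 28854457758.16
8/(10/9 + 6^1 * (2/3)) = 36/23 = 1.57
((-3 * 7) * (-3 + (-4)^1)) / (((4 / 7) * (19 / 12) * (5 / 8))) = 24696 / 95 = 259.96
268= 268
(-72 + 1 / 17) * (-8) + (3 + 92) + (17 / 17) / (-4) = 45579 / 68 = 670.28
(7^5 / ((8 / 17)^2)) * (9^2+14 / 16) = 3181481065 / 512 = 6213830.21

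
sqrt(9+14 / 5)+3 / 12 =3.69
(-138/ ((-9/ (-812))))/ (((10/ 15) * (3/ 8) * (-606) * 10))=37352/ 4545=8.22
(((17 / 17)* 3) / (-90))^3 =-1 / 27000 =-0.00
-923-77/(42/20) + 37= -2768/3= -922.67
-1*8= -8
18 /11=1.64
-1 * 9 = -9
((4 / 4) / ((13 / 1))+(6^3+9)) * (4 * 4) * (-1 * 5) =-234080 / 13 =-18006.15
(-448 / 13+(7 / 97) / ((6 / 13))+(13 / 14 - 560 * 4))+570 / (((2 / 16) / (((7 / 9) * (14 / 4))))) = 10139.96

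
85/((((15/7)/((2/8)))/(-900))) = -8925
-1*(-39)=39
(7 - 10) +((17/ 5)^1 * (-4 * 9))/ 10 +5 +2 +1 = -181/ 25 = -7.24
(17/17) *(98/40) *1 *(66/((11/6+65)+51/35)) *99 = 3361743/14341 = 234.41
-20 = -20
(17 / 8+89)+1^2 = 737 / 8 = 92.12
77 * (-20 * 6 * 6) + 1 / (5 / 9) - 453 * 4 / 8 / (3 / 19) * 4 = -305881 / 5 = -61176.20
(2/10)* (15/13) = 3/13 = 0.23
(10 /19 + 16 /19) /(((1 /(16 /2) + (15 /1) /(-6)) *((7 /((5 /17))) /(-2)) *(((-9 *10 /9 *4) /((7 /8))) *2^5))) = -13 /392768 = -0.00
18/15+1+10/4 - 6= -13/10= -1.30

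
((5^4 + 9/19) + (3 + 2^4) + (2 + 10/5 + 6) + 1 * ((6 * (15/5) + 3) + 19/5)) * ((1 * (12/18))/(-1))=-129062/285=-452.85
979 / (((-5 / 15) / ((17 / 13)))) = -49929 / 13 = -3840.69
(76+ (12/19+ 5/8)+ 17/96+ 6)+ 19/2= 169511/1824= 92.93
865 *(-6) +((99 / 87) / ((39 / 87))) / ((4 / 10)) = -134775 / 26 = -5183.65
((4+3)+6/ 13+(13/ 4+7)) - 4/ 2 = 817/ 52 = 15.71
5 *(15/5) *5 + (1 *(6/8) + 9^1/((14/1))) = 2139/28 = 76.39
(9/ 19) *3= 27/ 19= 1.42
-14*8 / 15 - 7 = -217 / 15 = -14.47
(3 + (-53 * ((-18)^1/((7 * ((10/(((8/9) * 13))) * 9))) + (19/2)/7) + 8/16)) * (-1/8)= 6.37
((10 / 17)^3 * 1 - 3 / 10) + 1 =44391 / 49130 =0.90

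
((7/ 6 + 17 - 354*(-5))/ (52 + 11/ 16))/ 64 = 0.53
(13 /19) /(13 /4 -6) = -52 /209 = -0.25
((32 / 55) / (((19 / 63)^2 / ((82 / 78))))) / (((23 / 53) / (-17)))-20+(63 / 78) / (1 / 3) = -256658789 / 913330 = -281.01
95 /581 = 0.16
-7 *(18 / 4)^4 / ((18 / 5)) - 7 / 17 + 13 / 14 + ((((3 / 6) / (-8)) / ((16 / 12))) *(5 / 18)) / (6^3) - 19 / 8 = -7888392307 / 9870336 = -799.20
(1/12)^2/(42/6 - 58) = -1/7344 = -0.00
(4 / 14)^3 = 8 / 343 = 0.02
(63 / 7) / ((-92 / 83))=-747 / 92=-8.12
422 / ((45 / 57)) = 8018 / 15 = 534.53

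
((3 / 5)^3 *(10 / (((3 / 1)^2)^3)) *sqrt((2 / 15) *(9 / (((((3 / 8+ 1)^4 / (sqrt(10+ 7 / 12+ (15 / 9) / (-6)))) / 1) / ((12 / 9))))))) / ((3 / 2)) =512 *sqrt(15) *371^(1 / 4) / 3675375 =0.00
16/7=2.29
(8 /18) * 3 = 4 /3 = 1.33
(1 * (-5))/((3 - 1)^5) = -5/32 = -0.16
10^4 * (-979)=-9790000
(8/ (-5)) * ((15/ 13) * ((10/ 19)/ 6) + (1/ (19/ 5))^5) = -5277840/ 32189287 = -0.16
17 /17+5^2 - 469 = -443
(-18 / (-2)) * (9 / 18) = 4.50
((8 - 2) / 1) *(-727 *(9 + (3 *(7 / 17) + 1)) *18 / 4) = -3749139 / 17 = -220537.59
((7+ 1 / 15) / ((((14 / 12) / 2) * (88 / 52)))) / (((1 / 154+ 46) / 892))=378208 / 2725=138.79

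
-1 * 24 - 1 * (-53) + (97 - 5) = 121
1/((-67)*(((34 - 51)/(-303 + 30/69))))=-6959/26197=-0.27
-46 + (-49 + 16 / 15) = -1409 / 15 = -93.93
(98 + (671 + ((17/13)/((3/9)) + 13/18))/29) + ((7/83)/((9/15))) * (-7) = 67765517/563238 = 120.31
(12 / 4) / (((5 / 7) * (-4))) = -21 / 20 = -1.05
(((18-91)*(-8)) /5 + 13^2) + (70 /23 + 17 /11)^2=98208466 /320045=306.86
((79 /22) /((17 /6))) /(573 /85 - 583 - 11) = -395 /183029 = -0.00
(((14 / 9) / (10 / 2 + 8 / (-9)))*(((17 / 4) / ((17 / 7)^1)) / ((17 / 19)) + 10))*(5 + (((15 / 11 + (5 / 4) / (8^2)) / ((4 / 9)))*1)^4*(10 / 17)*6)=1520.37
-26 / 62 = -0.42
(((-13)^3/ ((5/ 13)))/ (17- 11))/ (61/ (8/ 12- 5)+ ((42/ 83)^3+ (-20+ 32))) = 212300510591/ 434253150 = 488.89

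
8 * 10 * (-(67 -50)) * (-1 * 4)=5440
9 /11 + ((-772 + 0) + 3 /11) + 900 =1420 /11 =129.09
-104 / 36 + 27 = 24.11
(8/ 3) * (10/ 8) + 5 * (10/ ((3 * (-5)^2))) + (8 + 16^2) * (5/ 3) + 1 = 445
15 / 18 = 5 / 6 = 0.83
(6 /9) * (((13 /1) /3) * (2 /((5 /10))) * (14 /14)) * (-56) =-5824 /9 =-647.11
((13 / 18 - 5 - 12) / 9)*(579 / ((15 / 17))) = -1186.83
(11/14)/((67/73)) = 803/938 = 0.86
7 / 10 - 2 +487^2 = 2371677 / 10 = 237167.70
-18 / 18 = -1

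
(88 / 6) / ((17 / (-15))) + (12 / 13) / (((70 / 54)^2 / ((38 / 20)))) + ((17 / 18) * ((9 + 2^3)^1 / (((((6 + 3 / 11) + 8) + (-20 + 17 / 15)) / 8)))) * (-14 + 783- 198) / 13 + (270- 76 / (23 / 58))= -41119733427898 / 35398647375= -1161.62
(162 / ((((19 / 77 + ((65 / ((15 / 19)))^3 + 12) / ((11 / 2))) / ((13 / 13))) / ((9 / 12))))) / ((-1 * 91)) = -72171 / 5485328446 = -0.00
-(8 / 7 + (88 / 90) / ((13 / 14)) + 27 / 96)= -324599 / 131040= -2.48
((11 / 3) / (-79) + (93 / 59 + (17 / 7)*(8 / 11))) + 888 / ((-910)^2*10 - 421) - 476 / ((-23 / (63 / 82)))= 53797817773397398 / 2802478088565309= 19.20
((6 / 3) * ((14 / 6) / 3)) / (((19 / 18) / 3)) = 84 / 19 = 4.42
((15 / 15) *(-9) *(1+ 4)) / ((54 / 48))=-40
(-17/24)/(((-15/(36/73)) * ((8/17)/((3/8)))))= 867/46720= 0.02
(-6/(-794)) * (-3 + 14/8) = -15/1588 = -0.01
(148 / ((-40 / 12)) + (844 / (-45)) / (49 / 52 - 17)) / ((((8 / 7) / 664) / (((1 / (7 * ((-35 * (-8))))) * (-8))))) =134828686 / 1315125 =102.52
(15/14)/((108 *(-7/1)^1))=-0.00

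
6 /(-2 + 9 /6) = -12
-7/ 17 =-0.41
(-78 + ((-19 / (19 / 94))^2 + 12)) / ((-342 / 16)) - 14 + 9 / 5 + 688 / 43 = -347551 / 855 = -406.49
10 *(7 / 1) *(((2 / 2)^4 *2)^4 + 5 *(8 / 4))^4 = 31988320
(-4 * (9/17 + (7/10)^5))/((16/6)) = -1.05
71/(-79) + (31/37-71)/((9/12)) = -828217/8769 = -94.45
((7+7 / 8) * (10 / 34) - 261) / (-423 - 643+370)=11727 / 31552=0.37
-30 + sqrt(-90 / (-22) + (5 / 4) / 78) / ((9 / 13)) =-30 + sqrt(12093510) / 1188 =-27.07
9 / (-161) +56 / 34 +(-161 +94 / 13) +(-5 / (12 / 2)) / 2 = -152.59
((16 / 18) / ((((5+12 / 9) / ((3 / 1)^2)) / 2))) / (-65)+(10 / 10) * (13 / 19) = 797 / 1235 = 0.65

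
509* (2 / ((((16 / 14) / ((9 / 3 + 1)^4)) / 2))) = 456064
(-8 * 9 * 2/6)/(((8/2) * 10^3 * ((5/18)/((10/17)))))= -27/2125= -0.01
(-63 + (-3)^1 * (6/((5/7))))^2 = 194481/25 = 7779.24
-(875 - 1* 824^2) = 678101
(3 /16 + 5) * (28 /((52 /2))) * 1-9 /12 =503 /104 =4.84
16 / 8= 2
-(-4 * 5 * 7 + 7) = 133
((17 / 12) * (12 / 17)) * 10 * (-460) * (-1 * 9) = 41400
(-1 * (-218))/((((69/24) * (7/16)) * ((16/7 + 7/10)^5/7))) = 46898252800000/9171899061127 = 5.11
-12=-12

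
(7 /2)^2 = 49 /4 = 12.25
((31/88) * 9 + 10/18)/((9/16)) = 5902/891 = 6.62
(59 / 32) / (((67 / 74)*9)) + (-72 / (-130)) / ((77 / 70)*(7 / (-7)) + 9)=2936597 / 9908496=0.30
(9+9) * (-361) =-6498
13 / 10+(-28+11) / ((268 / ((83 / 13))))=15591 / 17420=0.90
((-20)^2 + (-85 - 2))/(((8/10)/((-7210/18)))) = -5641825/36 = -156717.36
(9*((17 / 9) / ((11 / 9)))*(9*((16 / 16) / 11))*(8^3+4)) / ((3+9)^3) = 6579 / 1936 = 3.40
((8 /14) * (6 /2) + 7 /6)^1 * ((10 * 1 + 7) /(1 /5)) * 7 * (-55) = -565675 /6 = -94279.17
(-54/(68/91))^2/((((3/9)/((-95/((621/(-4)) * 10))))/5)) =63722295/13294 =4793.31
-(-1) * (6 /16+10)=10.38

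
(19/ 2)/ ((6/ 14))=133/ 6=22.17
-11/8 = -1.38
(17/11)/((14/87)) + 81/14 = 1185/77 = 15.39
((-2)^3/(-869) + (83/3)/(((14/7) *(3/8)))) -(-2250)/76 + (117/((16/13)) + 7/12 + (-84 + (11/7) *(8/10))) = 6607833041/83215440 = 79.41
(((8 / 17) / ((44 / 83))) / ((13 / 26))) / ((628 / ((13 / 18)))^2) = 14027 / 5973734448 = 0.00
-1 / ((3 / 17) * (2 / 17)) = -289 / 6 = -48.17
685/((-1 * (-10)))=137/2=68.50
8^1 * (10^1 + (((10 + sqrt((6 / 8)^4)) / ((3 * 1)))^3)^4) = 542802266247801493648948321 / 18698417887260966912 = 29029315.18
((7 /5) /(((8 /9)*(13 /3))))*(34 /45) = 357 /1300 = 0.27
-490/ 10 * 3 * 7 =-1029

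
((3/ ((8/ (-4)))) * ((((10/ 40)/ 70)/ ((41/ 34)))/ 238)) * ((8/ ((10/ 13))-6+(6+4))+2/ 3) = -113/ 401800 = -0.00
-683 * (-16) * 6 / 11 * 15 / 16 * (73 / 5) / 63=99718 / 77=1295.04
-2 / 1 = -2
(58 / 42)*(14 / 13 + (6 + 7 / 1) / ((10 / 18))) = 46139 / 1365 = 33.80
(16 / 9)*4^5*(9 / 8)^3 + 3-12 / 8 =5187 / 2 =2593.50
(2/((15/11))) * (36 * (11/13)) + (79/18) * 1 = 57407/1170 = 49.07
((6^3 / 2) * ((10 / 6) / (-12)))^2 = 225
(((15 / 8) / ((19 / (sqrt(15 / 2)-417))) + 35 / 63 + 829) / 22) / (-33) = -1078537 / 993168-5 * sqrt(30) / 73568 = -1.09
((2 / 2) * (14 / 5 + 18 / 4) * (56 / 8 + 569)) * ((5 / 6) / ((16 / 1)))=219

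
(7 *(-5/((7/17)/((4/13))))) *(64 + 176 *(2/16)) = -29240/13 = -2249.23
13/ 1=13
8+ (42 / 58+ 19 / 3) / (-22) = 7349 / 957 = 7.68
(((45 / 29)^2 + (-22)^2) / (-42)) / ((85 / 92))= -18817174 / 1501185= -12.53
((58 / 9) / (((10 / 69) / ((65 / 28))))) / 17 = 8671 / 1428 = 6.07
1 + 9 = 10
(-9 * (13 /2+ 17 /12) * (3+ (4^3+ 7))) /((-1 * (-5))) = -2109 /2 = -1054.50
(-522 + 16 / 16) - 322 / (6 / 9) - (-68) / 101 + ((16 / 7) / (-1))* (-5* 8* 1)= -911.90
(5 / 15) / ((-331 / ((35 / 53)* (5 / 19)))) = -175 / 999951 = -0.00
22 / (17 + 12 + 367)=1 / 18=0.06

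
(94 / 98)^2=2209 / 2401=0.92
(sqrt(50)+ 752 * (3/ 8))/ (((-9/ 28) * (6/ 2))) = -2632/ 9 - 140 * sqrt(2)/ 27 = -299.78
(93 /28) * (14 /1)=93 /2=46.50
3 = 3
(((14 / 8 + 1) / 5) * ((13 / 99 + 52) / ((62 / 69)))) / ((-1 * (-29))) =118703 / 107880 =1.10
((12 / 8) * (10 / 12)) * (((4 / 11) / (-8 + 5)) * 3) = -5 / 11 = -0.45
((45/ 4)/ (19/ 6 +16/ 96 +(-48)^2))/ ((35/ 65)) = 1755/ 193816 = 0.01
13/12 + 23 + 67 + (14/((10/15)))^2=6385/12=532.08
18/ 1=18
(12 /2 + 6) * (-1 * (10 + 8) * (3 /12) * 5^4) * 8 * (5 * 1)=-1350000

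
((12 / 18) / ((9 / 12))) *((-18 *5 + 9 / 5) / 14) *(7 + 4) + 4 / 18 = -2762 / 45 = -61.38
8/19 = 0.42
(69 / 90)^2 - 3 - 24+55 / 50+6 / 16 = -44887 / 1800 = -24.94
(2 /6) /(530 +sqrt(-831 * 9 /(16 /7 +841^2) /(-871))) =2285522282290 /3633980428684041-sqrt(25084685124681) /1211326809561347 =0.00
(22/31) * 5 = 110/31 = 3.55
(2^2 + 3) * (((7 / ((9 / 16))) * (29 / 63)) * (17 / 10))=27608 / 405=68.17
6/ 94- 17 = -796/ 47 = -16.94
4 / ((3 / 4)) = 16 / 3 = 5.33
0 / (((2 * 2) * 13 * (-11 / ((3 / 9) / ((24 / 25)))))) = 0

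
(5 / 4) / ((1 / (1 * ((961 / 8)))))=4805 / 32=150.16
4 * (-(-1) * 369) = 1476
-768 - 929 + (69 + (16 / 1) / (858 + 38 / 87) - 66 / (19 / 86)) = -683501356 / 354749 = -1926.72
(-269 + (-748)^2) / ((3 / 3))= 559235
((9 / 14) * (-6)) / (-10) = 27 / 70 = 0.39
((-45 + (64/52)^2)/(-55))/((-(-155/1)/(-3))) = -22047/1440725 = -0.02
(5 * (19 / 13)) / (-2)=-95 / 26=-3.65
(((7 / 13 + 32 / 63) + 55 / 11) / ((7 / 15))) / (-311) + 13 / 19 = 7255733 / 11292099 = 0.64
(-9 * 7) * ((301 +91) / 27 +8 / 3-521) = 95221 / 3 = 31740.33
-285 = -285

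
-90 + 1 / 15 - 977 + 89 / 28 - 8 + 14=-1057.75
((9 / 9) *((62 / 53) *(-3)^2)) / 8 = 279 / 212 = 1.32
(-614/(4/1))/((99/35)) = -10745/198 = -54.27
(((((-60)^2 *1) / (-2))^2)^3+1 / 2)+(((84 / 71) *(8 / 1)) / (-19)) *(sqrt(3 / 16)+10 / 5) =91764980351999999998661 / 2698 - 168 *sqrt(3) / 1349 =34012223999999999999.29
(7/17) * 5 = 2.06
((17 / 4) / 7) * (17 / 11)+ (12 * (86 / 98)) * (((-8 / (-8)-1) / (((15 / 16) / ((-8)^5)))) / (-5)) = 289 / 308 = 0.94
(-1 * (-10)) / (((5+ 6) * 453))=10 / 4983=0.00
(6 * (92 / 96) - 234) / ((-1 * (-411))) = -913 / 1644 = -0.56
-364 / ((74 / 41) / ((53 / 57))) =-395486 / 2109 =-187.52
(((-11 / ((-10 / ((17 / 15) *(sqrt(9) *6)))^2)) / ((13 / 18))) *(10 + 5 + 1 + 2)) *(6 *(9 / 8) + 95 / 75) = -28582389 / 3125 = -9146.36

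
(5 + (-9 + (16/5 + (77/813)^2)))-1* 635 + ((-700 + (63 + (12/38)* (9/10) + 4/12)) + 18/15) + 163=-13914386414/12558411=-1107.97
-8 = -8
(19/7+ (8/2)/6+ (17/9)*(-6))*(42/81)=-334/81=-4.12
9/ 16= 0.56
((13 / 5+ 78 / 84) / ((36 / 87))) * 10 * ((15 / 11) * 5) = 179075 / 308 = 581.41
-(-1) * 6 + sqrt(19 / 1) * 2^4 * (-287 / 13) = 6 -4592 * sqrt(19) / 13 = -1533.70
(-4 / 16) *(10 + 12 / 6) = -3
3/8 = 0.38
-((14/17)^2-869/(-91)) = -10.23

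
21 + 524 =545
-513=-513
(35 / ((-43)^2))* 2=70 / 1849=0.04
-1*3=-3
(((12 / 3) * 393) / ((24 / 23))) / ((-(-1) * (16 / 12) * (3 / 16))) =6026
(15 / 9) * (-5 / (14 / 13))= -325 / 42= -7.74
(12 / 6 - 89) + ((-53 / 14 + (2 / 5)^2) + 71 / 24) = -368203 / 4200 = -87.67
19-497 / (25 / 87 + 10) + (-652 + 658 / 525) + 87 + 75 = -6954934 / 13425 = -518.06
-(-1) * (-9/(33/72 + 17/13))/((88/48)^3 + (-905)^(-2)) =-496761595200/600657492541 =-0.83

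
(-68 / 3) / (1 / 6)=-136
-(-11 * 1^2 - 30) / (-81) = -41 / 81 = -0.51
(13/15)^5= 371293/759375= 0.49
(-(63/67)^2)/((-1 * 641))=3969/2877449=0.00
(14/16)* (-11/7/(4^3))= -11/512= -0.02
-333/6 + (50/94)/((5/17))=-5047/94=-53.69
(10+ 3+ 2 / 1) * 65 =975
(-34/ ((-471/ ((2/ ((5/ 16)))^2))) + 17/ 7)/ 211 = 443887/ 17391675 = 0.03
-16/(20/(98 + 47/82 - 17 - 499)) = 68458/205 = 333.94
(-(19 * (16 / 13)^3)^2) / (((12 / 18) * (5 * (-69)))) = 3028287488 / 555083035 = 5.46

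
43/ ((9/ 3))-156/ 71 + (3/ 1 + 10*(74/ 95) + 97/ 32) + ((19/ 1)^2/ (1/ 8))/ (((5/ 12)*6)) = 764822699/ 647520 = 1181.16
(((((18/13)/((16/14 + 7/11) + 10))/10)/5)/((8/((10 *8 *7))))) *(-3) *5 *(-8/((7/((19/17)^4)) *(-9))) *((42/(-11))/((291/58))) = 35555739072/95525222767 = 0.37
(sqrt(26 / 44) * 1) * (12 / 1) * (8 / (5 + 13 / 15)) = 90 * sqrt(286) / 121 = 12.58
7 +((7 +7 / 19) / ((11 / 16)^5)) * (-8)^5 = -4810341951737 / 3059969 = -1572023.10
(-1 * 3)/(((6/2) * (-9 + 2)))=1/7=0.14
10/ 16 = 5/ 8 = 0.62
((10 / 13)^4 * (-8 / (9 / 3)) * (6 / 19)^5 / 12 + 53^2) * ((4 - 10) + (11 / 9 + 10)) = 9336647731849397 / 636478771851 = 14669.22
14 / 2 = 7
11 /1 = 11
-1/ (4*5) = -1/ 20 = -0.05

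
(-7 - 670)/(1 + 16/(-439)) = -297203/423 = -702.61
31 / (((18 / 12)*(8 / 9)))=23.25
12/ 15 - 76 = -376/ 5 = -75.20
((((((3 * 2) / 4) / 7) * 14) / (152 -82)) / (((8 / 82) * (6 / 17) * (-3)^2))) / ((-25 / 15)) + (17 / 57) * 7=319957 / 159600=2.00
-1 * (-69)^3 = 328509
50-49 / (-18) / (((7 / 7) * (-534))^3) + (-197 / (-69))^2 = 84316469318351 / 1449946400688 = 58.15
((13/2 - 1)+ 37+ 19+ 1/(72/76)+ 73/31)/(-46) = -1.41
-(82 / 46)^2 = -1681 / 529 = -3.18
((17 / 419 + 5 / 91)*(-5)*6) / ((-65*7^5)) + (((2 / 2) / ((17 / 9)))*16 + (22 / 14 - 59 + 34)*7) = -22026749416832 / 141624336763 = -155.53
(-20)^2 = 400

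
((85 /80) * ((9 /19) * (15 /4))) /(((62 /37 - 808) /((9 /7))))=-764235 /253947008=-0.00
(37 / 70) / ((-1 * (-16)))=37 / 1120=0.03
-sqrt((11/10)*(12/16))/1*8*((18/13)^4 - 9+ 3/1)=16.89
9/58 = 0.16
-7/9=-0.78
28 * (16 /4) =112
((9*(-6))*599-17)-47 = -32410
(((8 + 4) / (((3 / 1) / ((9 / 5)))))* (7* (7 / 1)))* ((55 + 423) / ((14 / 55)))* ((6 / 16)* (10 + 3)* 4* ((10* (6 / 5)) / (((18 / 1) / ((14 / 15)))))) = 40192152 / 5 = 8038430.40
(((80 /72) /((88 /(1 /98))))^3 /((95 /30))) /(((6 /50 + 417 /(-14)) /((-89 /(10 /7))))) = 55625 /39218674316887296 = 0.00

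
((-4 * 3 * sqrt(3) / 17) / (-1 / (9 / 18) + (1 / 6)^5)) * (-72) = -6718464 * sqrt(3) / 264367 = -44.02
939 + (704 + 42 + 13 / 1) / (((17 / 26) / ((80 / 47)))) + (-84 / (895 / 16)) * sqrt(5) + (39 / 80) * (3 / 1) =186411963 / 63920 - 1344 * sqrt(5) / 895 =2912.97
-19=-19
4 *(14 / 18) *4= 112 / 9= 12.44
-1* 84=-84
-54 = -54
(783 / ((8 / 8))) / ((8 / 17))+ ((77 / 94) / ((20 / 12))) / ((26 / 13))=3128547 / 1880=1664.12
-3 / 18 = -1 / 6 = -0.17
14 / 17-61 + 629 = 9670 / 17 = 568.82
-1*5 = -5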